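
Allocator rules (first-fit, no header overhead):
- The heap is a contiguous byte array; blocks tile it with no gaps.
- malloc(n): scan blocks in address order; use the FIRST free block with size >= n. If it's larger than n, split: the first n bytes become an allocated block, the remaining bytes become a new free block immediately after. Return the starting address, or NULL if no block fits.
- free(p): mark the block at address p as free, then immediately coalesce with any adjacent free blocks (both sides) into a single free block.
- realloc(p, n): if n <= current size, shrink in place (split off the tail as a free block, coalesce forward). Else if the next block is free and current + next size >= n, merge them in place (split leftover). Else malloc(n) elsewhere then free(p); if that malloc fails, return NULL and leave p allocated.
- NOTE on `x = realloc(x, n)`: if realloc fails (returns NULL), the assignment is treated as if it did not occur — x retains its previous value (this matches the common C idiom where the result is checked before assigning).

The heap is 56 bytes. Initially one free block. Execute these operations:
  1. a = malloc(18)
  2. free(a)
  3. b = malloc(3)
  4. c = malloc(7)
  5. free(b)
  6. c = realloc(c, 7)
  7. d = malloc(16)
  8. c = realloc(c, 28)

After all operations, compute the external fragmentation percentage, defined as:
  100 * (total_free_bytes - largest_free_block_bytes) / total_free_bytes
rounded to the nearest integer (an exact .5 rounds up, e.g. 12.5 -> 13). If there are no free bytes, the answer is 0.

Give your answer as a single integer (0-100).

Answer: 17

Derivation:
Op 1: a = malloc(18) -> a = 0; heap: [0-17 ALLOC][18-55 FREE]
Op 2: free(a) -> (freed a); heap: [0-55 FREE]
Op 3: b = malloc(3) -> b = 0; heap: [0-2 ALLOC][3-55 FREE]
Op 4: c = malloc(7) -> c = 3; heap: [0-2 ALLOC][3-9 ALLOC][10-55 FREE]
Op 5: free(b) -> (freed b); heap: [0-2 FREE][3-9 ALLOC][10-55 FREE]
Op 6: c = realloc(c, 7) -> c = 3; heap: [0-2 FREE][3-9 ALLOC][10-55 FREE]
Op 7: d = malloc(16) -> d = 10; heap: [0-2 FREE][3-9 ALLOC][10-25 ALLOC][26-55 FREE]
Op 8: c = realloc(c, 28) -> c = 26; heap: [0-9 FREE][10-25 ALLOC][26-53 ALLOC][54-55 FREE]
Free blocks: [10 2] total_free=12 largest=10 -> 100*(12-10)/12 = 200/12 ≈ 16.667 -> rounds to 17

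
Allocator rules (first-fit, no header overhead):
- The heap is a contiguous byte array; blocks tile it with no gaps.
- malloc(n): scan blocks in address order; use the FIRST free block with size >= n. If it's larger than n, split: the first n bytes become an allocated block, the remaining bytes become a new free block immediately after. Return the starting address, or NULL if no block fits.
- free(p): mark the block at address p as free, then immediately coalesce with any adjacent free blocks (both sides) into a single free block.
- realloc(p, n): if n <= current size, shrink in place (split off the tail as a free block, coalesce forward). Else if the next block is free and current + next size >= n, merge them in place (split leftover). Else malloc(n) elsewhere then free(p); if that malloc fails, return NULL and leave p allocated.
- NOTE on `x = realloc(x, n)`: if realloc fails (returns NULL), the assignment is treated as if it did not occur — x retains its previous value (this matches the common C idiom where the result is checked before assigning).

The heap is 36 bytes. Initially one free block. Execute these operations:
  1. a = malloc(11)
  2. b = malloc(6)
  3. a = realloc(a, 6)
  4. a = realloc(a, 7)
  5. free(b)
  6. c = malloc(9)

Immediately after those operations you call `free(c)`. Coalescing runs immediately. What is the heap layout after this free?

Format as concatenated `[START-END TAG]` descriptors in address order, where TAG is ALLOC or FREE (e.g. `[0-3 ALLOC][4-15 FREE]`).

Answer: [0-6 ALLOC][7-35 FREE]

Derivation:
Op 1: a = malloc(11) -> a = 0; heap: [0-10 ALLOC][11-35 FREE]
Op 2: b = malloc(6) -> b = 11; heap: [0-10 ALLOC][11-16 ALLOC][17-35 FREE]
Op 3: a = realloc(a, 6) -> a = 0; heap: [0-5 ALLOC][6-10 FREE][11-16 ALLOC][17-35 FREE]
Op 4: a = realloc(a, 7) -> a = 0; heap: [0-6 ALLOC][7-10 FREE][11-16 ALLOC][17-35 FREE]
Op 5: free(b) -> (freed b); heap: [0-6 ALLOC][7-35 FREE]
Op 6: c = malloc(9) -> c = 7; heap: [0-6 ALLOC][7-15 ALLOC][16-35 FREE]
free(c): c = 7 -> block [7-15 ALLOC]; mark free, coalesce with adjacent free neighbors -> [0-6 ALLOC][7-35 FREE]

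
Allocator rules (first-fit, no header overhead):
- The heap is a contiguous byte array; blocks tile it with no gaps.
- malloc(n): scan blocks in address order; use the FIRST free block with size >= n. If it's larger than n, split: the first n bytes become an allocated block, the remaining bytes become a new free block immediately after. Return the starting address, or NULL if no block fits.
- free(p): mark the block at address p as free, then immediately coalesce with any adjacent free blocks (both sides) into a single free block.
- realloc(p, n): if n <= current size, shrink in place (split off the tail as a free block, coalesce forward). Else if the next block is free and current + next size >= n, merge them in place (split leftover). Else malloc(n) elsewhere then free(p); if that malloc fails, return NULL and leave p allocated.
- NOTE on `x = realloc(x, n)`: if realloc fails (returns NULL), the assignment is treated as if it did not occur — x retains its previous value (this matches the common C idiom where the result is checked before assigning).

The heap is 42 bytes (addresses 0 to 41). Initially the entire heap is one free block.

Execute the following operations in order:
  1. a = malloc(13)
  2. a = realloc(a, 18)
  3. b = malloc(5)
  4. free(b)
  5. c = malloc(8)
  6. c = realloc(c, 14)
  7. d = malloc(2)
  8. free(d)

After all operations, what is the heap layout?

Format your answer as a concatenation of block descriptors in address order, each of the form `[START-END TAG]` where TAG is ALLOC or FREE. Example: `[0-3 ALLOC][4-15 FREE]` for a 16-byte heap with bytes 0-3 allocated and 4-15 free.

Op 1: a = malloc(13) -> a = 0; heap: [0-12 ALLOC][13-41 FREE]
Op 2: a = realloc(a, 18) -> a = 0; heap: [0-17 ALLOC][18-41 FREE]
Op 3: b = malloc(5) -> b = 18; heap: [0-17 ALLOC][18-22 ALLOC][23-41 FREE]
Op 4: free(b) -> (freed b); heap: [0-17 ALLOC][18-41 FREE]
Op 5: c = malloc(8) -> c = 18; heap: [0-17 ALLOC][18-25 ALLOC][26-41 FREE]
Op 6: c = realloc(c, 14) -> c = 18; heap: [0-17 ALLOC][18-31 ALLOC][32-41 FREE]
Op 7: d = malloc(2) -> d = 32; heap: [0-17 ALLOC][18-31 ALLOC][32-33 ALLOC][34-41 FREE]
Op 8: free(d) -> (freed d); heap: [0-17 ALLOC][18-31 ALLOC][32-41 FREE]

Answer: [0-17 ALLOC][18-31 ALLOC][32-41 FREE]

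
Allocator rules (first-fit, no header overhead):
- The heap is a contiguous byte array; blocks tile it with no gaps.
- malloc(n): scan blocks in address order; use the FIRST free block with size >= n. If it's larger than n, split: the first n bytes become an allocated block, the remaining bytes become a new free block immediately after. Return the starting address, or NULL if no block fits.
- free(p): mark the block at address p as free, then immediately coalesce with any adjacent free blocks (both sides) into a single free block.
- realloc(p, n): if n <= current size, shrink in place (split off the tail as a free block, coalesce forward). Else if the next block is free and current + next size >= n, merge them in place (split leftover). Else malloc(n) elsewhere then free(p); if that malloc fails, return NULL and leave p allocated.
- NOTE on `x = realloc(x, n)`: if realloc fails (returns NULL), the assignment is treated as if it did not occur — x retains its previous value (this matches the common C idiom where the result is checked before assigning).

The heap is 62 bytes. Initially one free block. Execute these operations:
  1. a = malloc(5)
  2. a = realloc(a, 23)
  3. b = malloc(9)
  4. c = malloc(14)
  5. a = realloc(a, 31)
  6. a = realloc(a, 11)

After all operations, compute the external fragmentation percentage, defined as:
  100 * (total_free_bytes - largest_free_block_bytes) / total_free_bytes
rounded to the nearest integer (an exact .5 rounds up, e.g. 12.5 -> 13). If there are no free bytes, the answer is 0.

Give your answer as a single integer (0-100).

Op 1: a = malloc(5) -> a = 0; heap: [0-4 ALLOC][5-61 FREE]
Op 2: a = realloc(a, 23) -> a = 0; heap: [0-22 ALLOC][23-61 FREE]
Op 3: b = malloc(9) -> b = 23; heap: [0-22 ALLOC][23-31 ALLOC][32-61 FREE]
Op 4: c = malloc(14) -> c = 32; heap: [0-22 ALLOC][23-31 ALLOC][32-45 ALLOC][46-61 FREE]
Op 5: a = realloc(a, 31) -> NULL (a unchanged); heap: [0-22 ALLOC][23-31 ALLOC][32-45 ALLOC][46-61 FREE]
Op 6: a = realloc(a, 11) -> a = 0; heap: [0-10 ALLOC][11-22 FREE][23-31 ALLOC][32-45 ALLOC][46-61 FREE]
Free blocks: [12 16] total_free=28 largest=16 -> 100*(28-16)/28 = 1200/28 ≈ 42.857 -> rounds to 43

Answer: 43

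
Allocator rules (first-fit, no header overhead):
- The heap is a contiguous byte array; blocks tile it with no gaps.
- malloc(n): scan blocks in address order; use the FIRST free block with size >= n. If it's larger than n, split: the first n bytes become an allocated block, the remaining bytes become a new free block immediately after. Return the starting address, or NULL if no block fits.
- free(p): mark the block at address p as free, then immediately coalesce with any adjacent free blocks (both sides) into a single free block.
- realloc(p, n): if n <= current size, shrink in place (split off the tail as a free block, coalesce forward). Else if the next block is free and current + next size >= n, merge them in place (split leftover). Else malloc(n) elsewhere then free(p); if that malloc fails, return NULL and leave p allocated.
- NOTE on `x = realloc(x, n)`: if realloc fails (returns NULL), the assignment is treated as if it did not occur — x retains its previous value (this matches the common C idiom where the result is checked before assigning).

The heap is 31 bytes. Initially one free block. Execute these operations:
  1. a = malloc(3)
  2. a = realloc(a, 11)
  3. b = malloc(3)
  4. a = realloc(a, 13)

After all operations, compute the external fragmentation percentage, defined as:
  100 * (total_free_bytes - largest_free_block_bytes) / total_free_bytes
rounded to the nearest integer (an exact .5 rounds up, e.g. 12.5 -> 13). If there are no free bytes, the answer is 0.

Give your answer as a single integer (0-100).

Answer: 27

Derivation:
Op 1: a = malloc(3) -> a = 0; heap: [0-2 ALLOC][3-30 FREE]
Op 2: a = realloc(a, 11) -> a = 0; heap: [0-10 ALLOC][11-30 FREE]
Op 3: b = malloc(3) -> b = 11; heap: [0-10 ALLOC][11-13 ALLOC][14-30 FREE]
Op 4: a = realloc(a, 13) -> a = 14; heap: [0-10 FREE][11-13 ALLOC][14-26 ALLOC][27-30 FREE]
Free blocks: [11 4] total_free=15 largest=11 -> 100*(15-11)/15 = 400/15 ≈ 26.667 -> rounds to 27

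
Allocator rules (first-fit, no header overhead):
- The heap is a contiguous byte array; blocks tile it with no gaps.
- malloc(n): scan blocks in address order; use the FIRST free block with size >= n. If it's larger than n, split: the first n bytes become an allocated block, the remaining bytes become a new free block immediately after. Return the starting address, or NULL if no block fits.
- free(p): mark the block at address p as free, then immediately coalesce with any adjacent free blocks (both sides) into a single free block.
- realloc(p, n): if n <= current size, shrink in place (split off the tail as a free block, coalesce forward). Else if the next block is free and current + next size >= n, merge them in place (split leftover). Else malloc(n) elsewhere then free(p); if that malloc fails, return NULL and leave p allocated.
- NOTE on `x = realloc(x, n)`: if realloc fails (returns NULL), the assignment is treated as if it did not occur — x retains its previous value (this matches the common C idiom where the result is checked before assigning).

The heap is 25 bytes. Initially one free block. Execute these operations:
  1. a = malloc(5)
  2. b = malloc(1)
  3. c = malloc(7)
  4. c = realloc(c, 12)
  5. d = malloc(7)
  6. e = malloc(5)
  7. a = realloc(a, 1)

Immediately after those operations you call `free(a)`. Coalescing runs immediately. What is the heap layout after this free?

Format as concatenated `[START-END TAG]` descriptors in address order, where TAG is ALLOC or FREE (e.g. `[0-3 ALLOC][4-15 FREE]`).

Answer: [0-4 FREE][5-5 ALLOC][6-17 ALLOC][18-24 ALLOC]

Derivation:
Op 1: a = malloc(5) -> a = 0; heap: [0-4 ALLOC][5-24 FREE]
Op 2: b = malloc(1) -> b = 5; heap: [0-4 ALLOC][5-5 ALLOC][6-24 FREE]
Op 3: c = malloc(7) -> c = 6; heap: [0-4 ALLOC][5-5 ALLOC][6-12 ALLOC][13-24 FREE]
Op 4: c = realloc(c, 12) -> c = 6; heap: [0-4 ALLOC][5-5 ALLOC][6-17 ALLOC][18-24 FREE]
Op 5: d = malloc(7) -> d = 18; heap: [0-4 ALLOC][5-5 ALLOC][6-17 ALLOC][18-24 ALLOC]
Op 6: e = malloc(5) -> e = NULL; heap: [0-4 ALLOC][5-5 ALLOC][6-17 ALLOC][18-24 ALLOC]
Op 7: a = realloc(a, 1) -> a = 0; heap: [0-0 ALLOC][1-4 FREE][5-5 ALLOC][6-17 ALLOC][18-24 ALLOC]
free(a): a = 0 -> block [0-0 ALLOC]; mark free, coalesce with adjacent free neighbors -> [0-4 FREE][5-5 ALLOC][6-17 ALLOC][18-24 ALLOC]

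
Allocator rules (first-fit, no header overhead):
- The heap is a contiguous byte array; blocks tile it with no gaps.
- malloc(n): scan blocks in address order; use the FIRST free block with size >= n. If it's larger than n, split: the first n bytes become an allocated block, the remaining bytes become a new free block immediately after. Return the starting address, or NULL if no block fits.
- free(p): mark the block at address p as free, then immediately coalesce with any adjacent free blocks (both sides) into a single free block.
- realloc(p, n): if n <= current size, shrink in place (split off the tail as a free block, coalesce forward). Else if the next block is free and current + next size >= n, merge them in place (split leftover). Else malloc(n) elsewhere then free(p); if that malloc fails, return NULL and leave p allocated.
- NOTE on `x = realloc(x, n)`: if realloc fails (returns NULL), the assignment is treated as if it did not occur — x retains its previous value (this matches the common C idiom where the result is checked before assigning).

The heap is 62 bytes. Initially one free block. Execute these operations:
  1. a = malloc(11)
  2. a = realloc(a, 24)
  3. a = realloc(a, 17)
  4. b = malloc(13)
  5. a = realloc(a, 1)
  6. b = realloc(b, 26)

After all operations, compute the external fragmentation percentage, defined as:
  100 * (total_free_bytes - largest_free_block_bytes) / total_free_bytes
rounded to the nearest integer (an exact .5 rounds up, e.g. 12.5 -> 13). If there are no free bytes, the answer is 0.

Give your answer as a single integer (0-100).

Answer: 46

Derivation:
Op 1: a = malloc(11) -> a = 0; heap: [0-10 ALLOC][11-61 FREE]
Op 2: a = realloc(a, 24) -> a = 0; heap: [0-23 ALLOC][24-61 FREE]
Op 3: a = realloc(a, 17) -> a = 0; heap: [0-16 ALLOC][17-61 FREE]
Op 4: b = malloc(13) -> b = 17; heap: [0-16 ALLOC][17-29 ALLOC][30-61 FREE]
Op 5: a = realloc(a, 1) -> a = 0; heap: [0-0 ALLOC][1-16 FREE][17-29 ALLOC][30-61 FREE]
Op 6: b = realloc(b, 26) -> b = 17; heap: [0-0 ALLOC][1-16 FREE][17-42 ALLOC][43-61 FREE]
Free blocks: [16 19] total_free=35 largest=19 -> 100*(35-19)/35 = 1600/35 ≈ 45.714 -> rounds to 46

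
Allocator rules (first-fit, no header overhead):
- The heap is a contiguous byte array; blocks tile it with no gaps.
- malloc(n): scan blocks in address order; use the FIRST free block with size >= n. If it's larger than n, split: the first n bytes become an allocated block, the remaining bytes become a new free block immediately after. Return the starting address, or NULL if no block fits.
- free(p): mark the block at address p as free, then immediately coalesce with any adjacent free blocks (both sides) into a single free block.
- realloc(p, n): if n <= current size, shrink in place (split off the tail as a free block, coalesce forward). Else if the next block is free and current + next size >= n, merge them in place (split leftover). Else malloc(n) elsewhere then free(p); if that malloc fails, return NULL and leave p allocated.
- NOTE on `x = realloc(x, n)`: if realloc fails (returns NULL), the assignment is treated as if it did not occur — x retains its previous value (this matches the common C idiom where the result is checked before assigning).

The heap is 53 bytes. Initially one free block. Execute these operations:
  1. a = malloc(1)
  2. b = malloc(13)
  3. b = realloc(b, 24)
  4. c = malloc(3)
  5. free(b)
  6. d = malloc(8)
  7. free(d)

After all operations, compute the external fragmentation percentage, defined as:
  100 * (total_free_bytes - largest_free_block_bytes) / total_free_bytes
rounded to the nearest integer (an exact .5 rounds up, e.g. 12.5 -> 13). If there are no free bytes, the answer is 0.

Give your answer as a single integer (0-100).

Op 1: a = malloc(1) -> a = 0; heap: [0-0 ALLOC][1-52 FREE]
Op 2: b = malloc(13) -> b = 1; heap: [0-0 ALLOC][1-13 ALLOC][14-52 FREE]
Op 3: b = realloc(b, 24) -> b = 1; heap: [0-0 ALLOC][1-24 ALLOC][25-52 FREE]
Op 4: c = malloc(3) -> c = 25; heap: [0-0 ALLOC][1-24 ALLOC][25-27 ALLOC][28-52 FREE]
Op 5: free(b) -> (freed b); heap: [0-0 ALLOC][1-24 FREE][25-27 ALLOC][28-52 FREE]
Op 6: d = malloc(8) -> d = 1; heap: [0-0 ALLOC][1-8 ALLOC][9-24 FREE][25-27 ALLOC][28-52 FREE]
Op 7: free(d) -> (freed d); heap: [0-0 ALLOC][1-24 FREE][25-27 ALLOC][28-52 FREE]
Free blocks: [24 25] total_free=49 largest=25 -> 100*(49-25)/49 = 2400/49 ≈ 48.980 -> rounds to 49

Answer: 49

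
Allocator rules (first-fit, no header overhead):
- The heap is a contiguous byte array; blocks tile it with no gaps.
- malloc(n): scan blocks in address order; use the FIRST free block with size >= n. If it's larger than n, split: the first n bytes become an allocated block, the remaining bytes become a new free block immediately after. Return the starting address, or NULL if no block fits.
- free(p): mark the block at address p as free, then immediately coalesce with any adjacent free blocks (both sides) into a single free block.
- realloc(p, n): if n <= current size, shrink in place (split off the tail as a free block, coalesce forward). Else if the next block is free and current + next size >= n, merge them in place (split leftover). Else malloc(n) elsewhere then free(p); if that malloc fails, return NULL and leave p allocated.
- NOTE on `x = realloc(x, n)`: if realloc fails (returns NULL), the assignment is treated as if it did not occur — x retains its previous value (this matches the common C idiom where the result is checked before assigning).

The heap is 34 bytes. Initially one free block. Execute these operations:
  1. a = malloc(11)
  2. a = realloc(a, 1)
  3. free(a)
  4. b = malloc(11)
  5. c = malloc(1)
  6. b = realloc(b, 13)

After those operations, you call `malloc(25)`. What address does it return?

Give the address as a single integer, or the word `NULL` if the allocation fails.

Op 1: a = malloc(11) -> a = 0; heap: [0-10 ALLOC][11-33 FREE]
Op 2: a = realloc(a, 1) -> a = 0; heap: [0-0 ALLOC][1-33 FREE]
Op 3: free(a) -> (freed a); heap: [0-33 FREE]
Op 4: b = malloc(11) -> b = 0; heap: [0-10 ALLOC][11-33 FREE]
Op 5: c = malloc(1) -> c = 11; heap: [0-10 ALLOC][11-11 ALLOC][12-33 FREE]
Op 6: b = realloc(b, 13) -> b = 12; heap: [0-10 FREE][11-11 ALLOC][12-24 ALLOC][25-33 FREE]
malloc(25): first-fit scan over [0-10 FREE][11-11 ALLOC][12-24 ALLOC][25-33 FREE] -> NULL

Answer: NULL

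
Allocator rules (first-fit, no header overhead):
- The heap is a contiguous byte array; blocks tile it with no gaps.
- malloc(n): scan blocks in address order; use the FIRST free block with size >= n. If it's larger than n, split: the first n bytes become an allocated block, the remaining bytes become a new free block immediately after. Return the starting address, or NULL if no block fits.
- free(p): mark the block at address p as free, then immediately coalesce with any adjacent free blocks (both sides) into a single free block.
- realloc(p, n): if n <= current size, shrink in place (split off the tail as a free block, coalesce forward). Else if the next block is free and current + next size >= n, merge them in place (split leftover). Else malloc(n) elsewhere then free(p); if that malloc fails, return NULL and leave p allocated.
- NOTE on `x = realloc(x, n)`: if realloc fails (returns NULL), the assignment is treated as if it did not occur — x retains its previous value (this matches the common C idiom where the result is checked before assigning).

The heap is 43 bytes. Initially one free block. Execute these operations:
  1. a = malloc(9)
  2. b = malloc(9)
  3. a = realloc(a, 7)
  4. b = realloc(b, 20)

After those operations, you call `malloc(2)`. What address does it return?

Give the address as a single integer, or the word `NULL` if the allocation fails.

Op 1: a = malloc(9) -> a = 0; heap: [0-8 ALLOC][9-42 FREE]
Op 2: b = malloc(9) -> b = 9; heap: [0-8 ALLOC][9-17 ALLOC][18-42 FREE]
Op 3: a = realloc(a, 7) -> a = 0; heap: [0-6 ALLOC][7-8 FREE][9-17 ALLOC][18-42 FREE]
Op 4: b = realloc(b, 20) -> b = 9; heap: [0-6 ALLOC][7-8 FREE][9-28 ALLOC][29-42 FREE]
malloc(2): first-fit scan over [0-6 ALLOC][7-8 FREE][9-28 ALLOC][29-42 FREE] -> 7

Answer: 7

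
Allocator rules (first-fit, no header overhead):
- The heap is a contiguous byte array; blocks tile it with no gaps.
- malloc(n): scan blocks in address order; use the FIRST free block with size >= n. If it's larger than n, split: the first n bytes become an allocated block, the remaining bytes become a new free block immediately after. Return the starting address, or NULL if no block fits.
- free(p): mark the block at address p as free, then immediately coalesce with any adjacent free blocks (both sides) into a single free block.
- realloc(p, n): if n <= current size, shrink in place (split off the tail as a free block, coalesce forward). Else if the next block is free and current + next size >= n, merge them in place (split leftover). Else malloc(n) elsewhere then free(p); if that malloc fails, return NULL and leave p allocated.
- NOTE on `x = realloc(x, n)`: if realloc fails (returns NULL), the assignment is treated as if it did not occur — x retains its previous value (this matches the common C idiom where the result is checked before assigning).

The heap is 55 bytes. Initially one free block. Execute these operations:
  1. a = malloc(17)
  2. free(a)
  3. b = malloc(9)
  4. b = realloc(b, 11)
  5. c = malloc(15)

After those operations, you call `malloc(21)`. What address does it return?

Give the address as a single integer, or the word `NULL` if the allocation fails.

Answer: 26

Derivation:
Op 1: a = malloc(17) -> a = 0; heap: [0-16 ALLOC][17-54 FREE]
Op 2: free(a) -> (freed a); heap: [0-54 FREE]
Op 3: b = malloc(9) -> b = 0; heap: [0-8 ALLOC][9-54 FREE]
Op 4: b = realloc(b, 11) -> b = 0; heap: [0-10 ALLOC][11-54 FREE]
Op 5: c = malloc(15) -> c = 11; heap: [0-10 ALLOC][11-25 ALLOC][26-54 FREE]
malloc(21): first-fit scan over [0-10 ALLOC][11-25 ALLOC][26-54 FREE] -> 26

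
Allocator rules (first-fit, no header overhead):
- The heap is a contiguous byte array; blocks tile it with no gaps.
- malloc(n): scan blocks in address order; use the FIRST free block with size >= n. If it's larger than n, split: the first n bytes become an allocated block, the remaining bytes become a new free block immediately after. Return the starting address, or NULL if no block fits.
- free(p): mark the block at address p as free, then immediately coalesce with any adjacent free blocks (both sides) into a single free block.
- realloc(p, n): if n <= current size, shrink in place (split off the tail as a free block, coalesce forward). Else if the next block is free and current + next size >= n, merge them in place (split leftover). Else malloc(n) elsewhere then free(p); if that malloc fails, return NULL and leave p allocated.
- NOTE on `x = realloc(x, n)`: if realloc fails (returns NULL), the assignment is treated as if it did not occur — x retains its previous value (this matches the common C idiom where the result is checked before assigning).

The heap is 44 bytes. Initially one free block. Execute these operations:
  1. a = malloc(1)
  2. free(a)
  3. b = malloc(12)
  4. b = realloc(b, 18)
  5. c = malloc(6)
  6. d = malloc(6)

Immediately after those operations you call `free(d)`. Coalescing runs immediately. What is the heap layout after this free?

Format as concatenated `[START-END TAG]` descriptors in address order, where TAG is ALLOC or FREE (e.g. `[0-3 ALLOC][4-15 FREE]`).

Op 1: a = malloc(1) -> a = 0; heap: [0-0 ALLOC][1-43 FREE]
Op 2: free(a) -> (freed a); heap: [0-43 FREE]
Op 3: b = malloc(12) -> b = 0; heap: [0-11 ALLOC][12-43 FREE]
Op 4: b = realloc(b, 18) -> b = 0; heap: [0-17 ALLOC][18-43 FREE]
Op 5: c = malloc(6) -> c = 18; heap: [0-17 ALLOC][18-23 ALLOC][24-43 FREE]
Op 6: d = malloc(6) -> d = 24; heap: [0-17 ALLOC][18-23 ALLOC][24-29 ALLOC][30-43 FREE]
free(d): d = 24 -> block [24-29 ALLOC]; mark free, coalesce with adjacent free neighbors -> [0-17 ALLOC][18-23 ALLOC][24-43 FREE]

Answer: [0-17 ALLOC][18-23 ALLOC][24-43 FREE]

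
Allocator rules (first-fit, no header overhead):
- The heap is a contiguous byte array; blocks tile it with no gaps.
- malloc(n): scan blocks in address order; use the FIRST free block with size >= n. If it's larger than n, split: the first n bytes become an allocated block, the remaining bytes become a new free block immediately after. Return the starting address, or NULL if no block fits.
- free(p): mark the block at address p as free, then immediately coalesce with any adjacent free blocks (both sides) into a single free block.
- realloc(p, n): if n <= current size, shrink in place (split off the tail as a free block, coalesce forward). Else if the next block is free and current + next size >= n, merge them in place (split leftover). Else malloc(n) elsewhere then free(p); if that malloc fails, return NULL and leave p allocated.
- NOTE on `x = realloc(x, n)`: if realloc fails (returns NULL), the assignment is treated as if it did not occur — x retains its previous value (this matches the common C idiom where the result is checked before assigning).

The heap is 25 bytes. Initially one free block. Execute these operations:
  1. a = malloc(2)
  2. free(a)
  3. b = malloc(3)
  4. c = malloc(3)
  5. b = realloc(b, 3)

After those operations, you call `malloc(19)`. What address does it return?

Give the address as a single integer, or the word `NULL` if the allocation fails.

Answer: 6

Derivation:
Op 1: a = malloc(2) -> a = 0; heap: [0-1 ALLOC][2-24 FREE]
Op 2: free(a) -> (freed a); heap: [0-24 FREE]
Op 3: b = malloc(3) -> b = 0; heap: [0-2 ALLOC][3-24 FREE]
Op 4: c = malloc(3) -> c = 3; heap: [0-2 ALLOC][3-5 ALLOC][6-24 FREE]
Op 5: b = realloc(b, 3) -> b = 0; heap: [0-2 ALLOC][3-5 ALLOC][6-24 FREE]
malloc(19): first-fit scan over [0-2 ALLOC][3-5 ALLOC][6-24 FREE] -> 6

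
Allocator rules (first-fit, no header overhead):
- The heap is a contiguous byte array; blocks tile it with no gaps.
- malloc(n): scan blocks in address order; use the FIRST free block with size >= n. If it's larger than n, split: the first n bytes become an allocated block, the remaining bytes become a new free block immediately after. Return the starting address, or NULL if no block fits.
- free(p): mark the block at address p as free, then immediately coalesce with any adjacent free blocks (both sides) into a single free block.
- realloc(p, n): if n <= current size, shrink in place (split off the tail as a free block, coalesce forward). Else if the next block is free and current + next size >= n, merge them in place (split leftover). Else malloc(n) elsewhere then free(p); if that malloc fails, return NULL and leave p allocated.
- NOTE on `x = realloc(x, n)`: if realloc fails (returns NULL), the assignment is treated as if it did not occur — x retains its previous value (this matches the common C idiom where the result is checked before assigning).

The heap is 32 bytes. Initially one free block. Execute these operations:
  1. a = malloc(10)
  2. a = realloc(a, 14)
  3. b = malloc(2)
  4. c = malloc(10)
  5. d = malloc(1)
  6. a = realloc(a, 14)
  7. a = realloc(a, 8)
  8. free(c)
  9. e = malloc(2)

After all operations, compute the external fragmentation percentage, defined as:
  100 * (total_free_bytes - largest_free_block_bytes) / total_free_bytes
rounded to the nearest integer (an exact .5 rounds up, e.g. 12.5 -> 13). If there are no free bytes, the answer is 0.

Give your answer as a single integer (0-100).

Answer: 47

Derivation:
Op 1: a = malloc(10) -> a = 0; heap: [0-9 ALLOC][10-31 FREE]
Op 2: a = realloc(a, 14) -> a = 0; heap: [0-13 ALLOC][14-31 FREE]
Op 3: b = malloc(2) -> b = 14; heap: [0-13 ALLOC][14-15 ALLOC][16-31 FREE]
Op 4: c = malloc(10) -> c = 16; heap: [0-13 ALLOC][14-15 ALLOC][16-25 ALLOC][26-31 FREE]
Op 5: d = malloc(1) -> d = 26; heap: [0-13 ALLOC][14-15 ALLOC][16-25 ALLOC][26-26 ALLOC][27-31 FREE]
Op 6: a = realloc(a, 14) -> a = 0; heap: [0-13 ALLOC][14-15 ALLOC][16-25 ALLOC][26-26 ALLOC][27-31 FREE]
Op 7: a = realloc(a, 8) -> a = 0; heap: [0-7 ALLOC][8-13 FREE][14-15 ALLOC][16-25 ALLOC][26-26 ALLOC][27-31 FREE]
Op 8: free(c) -> (freed c); heap: [0-7 ALLOC][8-13 FREE][14-15 ALLOC][16-25 FREE][26-26 ALLOC][27-31 FREE]
Op 9: e = malloc(2) -> e = 8; heap: [0-7 ALLOC][8-9 ALLOC][10-13 FREE][14-15 ALLOC][16-25 FREE][26-26 ALLOC][27-31 FREE]
Free blocks: [4 10 5] total_free=19 largest=10 -> 100*(19-10)/19 = 900/19 ≈ 47.368 -> rounds to 47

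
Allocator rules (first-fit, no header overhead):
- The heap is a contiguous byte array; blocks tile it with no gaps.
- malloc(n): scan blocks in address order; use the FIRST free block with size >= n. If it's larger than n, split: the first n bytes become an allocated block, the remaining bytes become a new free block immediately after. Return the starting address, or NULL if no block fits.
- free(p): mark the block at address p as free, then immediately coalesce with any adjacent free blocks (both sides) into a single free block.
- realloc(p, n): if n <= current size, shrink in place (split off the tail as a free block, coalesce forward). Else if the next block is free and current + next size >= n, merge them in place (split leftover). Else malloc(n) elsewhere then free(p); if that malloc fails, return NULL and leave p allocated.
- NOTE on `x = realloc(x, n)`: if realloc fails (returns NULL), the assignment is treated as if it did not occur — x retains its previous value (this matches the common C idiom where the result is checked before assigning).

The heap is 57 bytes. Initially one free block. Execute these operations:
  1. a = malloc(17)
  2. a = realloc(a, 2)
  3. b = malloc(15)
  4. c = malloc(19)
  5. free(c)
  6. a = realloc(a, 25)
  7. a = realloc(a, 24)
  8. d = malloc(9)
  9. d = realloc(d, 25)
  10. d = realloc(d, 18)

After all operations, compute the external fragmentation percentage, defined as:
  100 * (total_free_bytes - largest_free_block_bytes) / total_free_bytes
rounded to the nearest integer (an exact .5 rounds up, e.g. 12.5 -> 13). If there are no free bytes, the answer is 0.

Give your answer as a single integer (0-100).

Op 1: a = malloc(17) -> a = 0; heap: [0-16 ALLOC][17-56 FREE]
Op 2: a = realloc(a, 2) -> a = 0; heap: [0-1 ALLOC][2-56 FREE]
Op 3: b = malloc(15) -> b = 2; heap: [0-1 ALLOC][2-16 ALLOC][17-56 FREE]
Op 4: c = malloc(19) -> c = 17; heap: [0-1 ALLOC][2-16 ALLOC][17-35 ALLOC][36-56 FREE]
Op 5: free(c) -> (freed c); heap: [0-1 ALLOC][2-16 ALLOC][17-56 FREE]
Op 6: a = realloc(a, 25) -> a = 17; heap: [0-1 FREE][2-16 ALLOC][17-41 ALLOC][42-56 FREE]
Op 7: a = realloc(a, 24) -> a = 17; heap: [0-1 FREE][2-16 ALLOC][17-40 ALLOC][41-56 FREE]
Op 8: d = malloc(9) -> d = 41; heap: [0-1 FREE][2-16 ALLOC][17-40 ALLOC][41-49 ALLOC][50-56 FREE]
Op 9: d = realloc(d, 25) -> NULL (d unchanged); heap: [0-1 FREE][2-16 ALLOC][17-40 ALLOC][41-49 ALLOC][50-56 FREE]
Op 10: d = realloc(d, 18) -> NULL (d unchanged); heap: [0-1 FREE][2-16 ALLOC][17-40 ALLOC][41-49 ALLOC][50-56 FREE]
Free blocks: [2 7] total_free=9 largest=7 -> 100*(9-7)/9 = 200/9 ≈ 22.222 -> rounds to 22

Answer: 22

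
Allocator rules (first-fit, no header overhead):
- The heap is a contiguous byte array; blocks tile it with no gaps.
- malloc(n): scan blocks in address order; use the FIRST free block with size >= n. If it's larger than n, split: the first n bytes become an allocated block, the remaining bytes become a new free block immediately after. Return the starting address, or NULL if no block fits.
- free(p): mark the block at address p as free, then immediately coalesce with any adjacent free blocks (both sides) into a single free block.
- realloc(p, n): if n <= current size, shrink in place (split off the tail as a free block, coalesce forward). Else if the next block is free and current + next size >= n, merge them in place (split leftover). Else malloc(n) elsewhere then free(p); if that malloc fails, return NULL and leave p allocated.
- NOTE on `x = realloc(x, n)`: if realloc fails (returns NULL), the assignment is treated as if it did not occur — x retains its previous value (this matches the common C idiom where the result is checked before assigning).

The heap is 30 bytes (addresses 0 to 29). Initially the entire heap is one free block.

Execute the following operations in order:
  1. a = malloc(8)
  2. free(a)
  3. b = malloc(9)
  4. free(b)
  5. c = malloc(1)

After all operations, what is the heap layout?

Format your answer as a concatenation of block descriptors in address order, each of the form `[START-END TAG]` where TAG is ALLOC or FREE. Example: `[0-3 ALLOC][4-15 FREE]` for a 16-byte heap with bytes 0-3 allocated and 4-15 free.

Op 1: a = malloc(8) -> a = 0; heap: [0-7 ALLOC][8-29 FREE]
Op 2: free(a) -> (freed a); heap: [0-29 FREE]
Op 3: b = malloc(9) -> b = 0; heap: [0-8 ALLOC][9-29 FREE]
Op 4: free(b) -> (freed b); heap: [0-29 FREE]
Op 5: c = malloc(1) -> c = 0; heap: [0-0 ALLOC][1-29 FREE]

Answer: [0-0 ALLOC][1-29 FREE]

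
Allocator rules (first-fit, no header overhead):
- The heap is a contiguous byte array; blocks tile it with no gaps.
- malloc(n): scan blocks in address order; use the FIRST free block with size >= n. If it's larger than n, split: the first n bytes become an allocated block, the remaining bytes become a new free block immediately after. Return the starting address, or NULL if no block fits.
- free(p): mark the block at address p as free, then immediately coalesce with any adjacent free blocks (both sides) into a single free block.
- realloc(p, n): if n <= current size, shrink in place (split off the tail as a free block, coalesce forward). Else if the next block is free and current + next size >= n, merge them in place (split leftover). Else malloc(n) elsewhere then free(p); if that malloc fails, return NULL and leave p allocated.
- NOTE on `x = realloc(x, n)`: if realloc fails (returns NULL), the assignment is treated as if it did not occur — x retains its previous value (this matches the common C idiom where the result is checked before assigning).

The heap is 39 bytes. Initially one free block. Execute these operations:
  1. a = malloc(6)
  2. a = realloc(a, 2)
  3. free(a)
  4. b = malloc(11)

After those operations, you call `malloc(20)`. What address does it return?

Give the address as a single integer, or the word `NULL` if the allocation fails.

Op 1: a = malloc(6) -> a = 0; heap: [0-5 ALLOC][6-38 FREE]
Op 2: a = realloc(a, 2) -> a = 0; heap: [0-1 ALLOC][2-38 FREE]
Op 3: free(a) -> (freed a); heap: [0-38 FREE]
Op 4: b = malloc(11) -> b = 0; heap: [0-10 ALLOC][11-38 FREE]
malloc(20): first-fit scan over [0-10 ALLOC][11-38 FREE] -> 11

Answer: 11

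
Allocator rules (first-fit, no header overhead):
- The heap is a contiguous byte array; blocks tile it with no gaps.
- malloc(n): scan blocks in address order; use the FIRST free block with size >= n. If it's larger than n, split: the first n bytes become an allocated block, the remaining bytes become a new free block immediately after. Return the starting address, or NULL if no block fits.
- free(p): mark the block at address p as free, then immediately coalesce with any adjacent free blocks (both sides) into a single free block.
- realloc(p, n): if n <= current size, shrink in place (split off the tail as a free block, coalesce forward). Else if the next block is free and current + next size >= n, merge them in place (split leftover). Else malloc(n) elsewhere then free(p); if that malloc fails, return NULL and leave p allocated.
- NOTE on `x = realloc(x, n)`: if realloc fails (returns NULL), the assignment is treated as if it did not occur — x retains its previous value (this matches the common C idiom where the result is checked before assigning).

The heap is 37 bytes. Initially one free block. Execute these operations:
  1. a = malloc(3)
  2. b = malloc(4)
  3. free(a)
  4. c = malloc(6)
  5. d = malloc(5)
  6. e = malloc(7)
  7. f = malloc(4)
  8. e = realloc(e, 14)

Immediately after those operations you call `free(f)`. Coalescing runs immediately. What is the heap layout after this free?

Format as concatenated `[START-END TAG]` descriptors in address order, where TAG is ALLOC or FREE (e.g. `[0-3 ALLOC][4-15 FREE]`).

Answer: [0-2 FREE][3-6 ALLOC][7-12 ALLOC][13-17 ALLOC][18-24 ALLOC][25-36 FREE]

Derivation:
Op 1: a = malloc(3) -> a = 0; heap: [0-2 ALLOC][3-36 FREE]
Op 2: b = malloc(4) -> b = 3; heap: [0-2 ALLOC][3-6 ALLOC][7-36 FREE]
Op 3: free(a) -> (freed a); heap: [0-2 FREE][3-6 ALLOC][7-36 FREE]
Op 4: c = malloc(6) -> c = 7; heap: [0-2 FREE][3-6 ALLOC][7-12 ALLOC][13-36 FREE]
Op 5: d = malloc(5) -> d = 13; heap: [0-2 FREE][3-6 ALLOC][7-12 ALLOC][13-17 ALLOC][18-36 FREE]
Op 6: e = malloc(7) -> e = 18; heap: [0-2 FREE][3-6 ALLOC][7-12 ALLOC][13-17 ALLOC][18-24 ALLOC][25-36 FREE]
Op 7: f = malloc(4) -> f = 25; heap: [0-2 FREE][3-6 ALLOC][7-12 ALLOC][13-17 ALLOC][18-24 ALLOC][25-28 ALLOC][29-36 FREE]
Op 8: e = realloc(e, 14) -> NULL (e unchanged); heap: [0-2 FREE][3-6 ALLOC][7-12 ALLOC][13-17 ALLOC][18-24 ALLOC][25-28 ALLOC][29-36 FREE]
free(f): f = 25 -> block [25-28 ALLOC]; mark free, coalesce with adjacent free neighbors -> [0-2 FREE][3-6 ALLOC][7-12 ALLOC][13-17 ALLOC][18-24 ALLOC][25-36 FREE]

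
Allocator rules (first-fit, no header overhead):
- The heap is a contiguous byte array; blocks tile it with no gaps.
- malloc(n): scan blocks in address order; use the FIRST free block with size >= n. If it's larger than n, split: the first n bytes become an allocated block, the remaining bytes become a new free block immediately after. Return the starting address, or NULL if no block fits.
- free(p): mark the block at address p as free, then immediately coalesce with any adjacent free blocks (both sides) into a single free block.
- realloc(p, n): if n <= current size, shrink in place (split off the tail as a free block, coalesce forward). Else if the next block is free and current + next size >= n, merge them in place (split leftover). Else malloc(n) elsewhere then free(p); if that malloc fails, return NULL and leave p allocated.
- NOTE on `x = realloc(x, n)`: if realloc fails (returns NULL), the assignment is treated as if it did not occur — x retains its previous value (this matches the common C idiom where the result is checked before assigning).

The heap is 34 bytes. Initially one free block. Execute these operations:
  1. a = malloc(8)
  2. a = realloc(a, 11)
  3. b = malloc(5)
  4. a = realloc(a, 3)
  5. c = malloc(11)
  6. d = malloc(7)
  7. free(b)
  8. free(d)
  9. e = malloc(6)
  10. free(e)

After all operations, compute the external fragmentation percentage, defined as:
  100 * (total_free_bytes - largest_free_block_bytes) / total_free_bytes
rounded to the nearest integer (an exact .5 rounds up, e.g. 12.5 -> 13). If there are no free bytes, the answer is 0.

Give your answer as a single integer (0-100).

Op 1: a = malloc(8) -> a = 0; heap: [0-7 ALLOC][8-33 FREE]
Op 2: a = realloc(a, 11) -> a = 0; heap: [0-10 ALLOC][11-33 FREE]
Op 3: b = malloc(5) -> b = 11; heap: [0-10 ALLOC][11-15 ALLOC][16-33 FREE]
Op 4: a = realloc(a, 3) -> a = 0; heap: [0-2 ALLOC][3-10 FREE][11-15 ALLOC][16-33 FREE]
Op 5: c = malloc(11) -> c = 16; heap: [0-2 ALLOC][3-10 FREE][11-15 ALLOC][16-26 ALLOC][27-33 FREE]
Op 6: d = malloc(7) -> d = 3; heap: [0-2 ALLOC][3-9 ALLOC][10-10 FREE][11-15 ALLOC][16-26 ALLOC][27-33 FREE]
Op 7: free(b) -> (freed b); heap: [0-2 ALLOC][3-9 ALLOC][10-15 FREE][16-26 ALLOC][27-33 FREE]
Op 8: free(d) -> (freed d); heap: [0-2 ALLOC][3-15 FREE][16-26 ALLOC][27-33 FREE]
Op 9: e = malloc(6) -> e = 3; heap: [0-2 ALLOC][3-8 ALLOC][9-15 FREE][16-26 ALLOC][27-33 FREE]
Op 10: free(e) -> (freed e); heap: [0-2 ALLOC][3-15 FREE][16-26 ALLOC][27-33 FREE]
Free blocks: [13 7] total_free=20 largest=13 -> 100*(20-13)/20 = 700/20 = 35

Answer: 35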